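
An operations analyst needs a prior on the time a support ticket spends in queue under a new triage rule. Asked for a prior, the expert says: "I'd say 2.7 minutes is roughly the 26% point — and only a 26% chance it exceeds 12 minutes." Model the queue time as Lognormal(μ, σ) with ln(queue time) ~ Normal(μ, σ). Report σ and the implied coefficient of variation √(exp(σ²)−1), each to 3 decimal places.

σ ≈ 1.159, CV ≈ 1.684

If T ~ Lognormal(μ,σ) then ln T ~ Normal(μ,σ), so the p-quantile of ln T is μ + z_p·σ.
ln(2.7) = 0.9933 and ln(12) = 2.485; z_{0.26} = -0.6433, z_{0.74} = 0.6433.
σ = (2.485 − 0.9933)/(0.6433 − (-0.6433)) = 1.159.
μ = 0.9933 − (-0.6433)·1.159 = 1.739.
CV = √(exp(σ²)−1) = √(exp(1.3440)−1) = 1.684.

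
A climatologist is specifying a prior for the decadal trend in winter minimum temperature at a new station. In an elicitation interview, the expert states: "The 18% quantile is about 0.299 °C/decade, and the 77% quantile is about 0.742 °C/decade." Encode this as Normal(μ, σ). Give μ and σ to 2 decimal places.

The p-quantile of Normal(μ,σ) is μ + z_p·σ, with z_{0.18} = -0.9154 and z_{0.77} = 0.7388.
Eliminate σ: μ = (z₂·x₁ − z₁·x₂)/(z₂ − z₁) = (0.7388·0.299 − (-0.9154)·0.742)/1.654 = 0.54.
Then σ = (x₂ − x₁)/(z₂ − z₁) = (0.742 − 0.299)/1.654 = 0.27.

μ = 0.54, σ = 0.27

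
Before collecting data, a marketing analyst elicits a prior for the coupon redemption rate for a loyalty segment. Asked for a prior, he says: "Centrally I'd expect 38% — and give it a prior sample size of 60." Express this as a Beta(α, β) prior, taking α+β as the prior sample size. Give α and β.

α = 22.8, β = 37.2

Under the effective-sample-size interpretation, Beta(α, β) has prior mean α/(α+β) and prior sample size α+β.
So α+β = 60 and α/(α+β) = 0.38, giving α = 0.38·60 = 22.8 and β = 60 − 22.8 = 37.2.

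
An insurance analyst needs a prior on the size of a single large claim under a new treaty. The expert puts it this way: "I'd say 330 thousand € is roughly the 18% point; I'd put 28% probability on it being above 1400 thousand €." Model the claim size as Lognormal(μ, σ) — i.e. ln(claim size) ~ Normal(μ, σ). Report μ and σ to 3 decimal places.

If T ~ Lognormal(μ,σ) then ln T ~ Normal(μ,σ), so the p-quantile of ln T is μ + z_p·σ.
ln(330) = 5.799 and ln(1400) = 7.244; z_{0.18} = -0.9154, z_{0.72} = 0.5828.
σ = (7.244 − 5.799)/(0.5828 − (-0.9154)) = 0.965.
μ = 5.799 − (-0.9154)·0.965 = 6.682.

μ ≈ 6.682, σ ≈ 0.965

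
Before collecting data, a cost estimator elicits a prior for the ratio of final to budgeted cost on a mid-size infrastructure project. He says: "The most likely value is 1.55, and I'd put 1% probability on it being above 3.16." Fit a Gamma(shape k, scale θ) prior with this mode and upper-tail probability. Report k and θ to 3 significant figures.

k ≈ 10.6, θ ≈ 0.161

Gamma(k,θ) with k>1 has mode (k−1)θ, so θ = 1.55/(k−1).
Need P(X < 3.16) = 0.99 with θ tied to k this way. Start at k = 2, θ = 1.55: P(X<3.16) ≈ 0.604.
Too low — raise k to concentrate. Iterating converges to k ≈ 10.6.
Then θ = 1.55/(10.6−1) ≈ 0.161.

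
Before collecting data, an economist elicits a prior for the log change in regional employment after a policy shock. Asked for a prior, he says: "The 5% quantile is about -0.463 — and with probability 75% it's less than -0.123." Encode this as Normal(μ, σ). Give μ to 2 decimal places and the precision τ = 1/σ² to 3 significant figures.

For Normal(μ,σ), the p-quantile is μ + z_p·σ. Here z_{0.05} = -1.645, z_{0.75} = 0.6745.
So -0.463 = μ − 1.645σ and -0.123 = μ + 0.6745σ.
Subtracting: σ = (-0.123 − -0.463)/(0.6745 − (-1.645)) = 0.15.
Then μ = -0.463 − (-1.645)·0.15 = -0.22.
Precision τ = 1/σ² = 1/0.1466² = 46.5.

μ = -0.22, τ = 46.5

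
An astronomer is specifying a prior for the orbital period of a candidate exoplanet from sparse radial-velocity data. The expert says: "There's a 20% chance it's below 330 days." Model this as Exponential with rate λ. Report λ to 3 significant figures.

P(T < 330.0) = 1 − e^(−λ·330.0) = 0.2, so λ = −ln(1−0.2)/330.0 = −ln(0.8)/330.0 = 0.000676.

λ ≈ 0.000676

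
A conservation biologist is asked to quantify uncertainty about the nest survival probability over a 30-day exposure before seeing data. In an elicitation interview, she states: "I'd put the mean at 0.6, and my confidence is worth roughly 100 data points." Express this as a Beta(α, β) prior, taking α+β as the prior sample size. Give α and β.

Under the effective-sample-size interpretation, Beta(α, β) has prior mean α/(α+β) and prior sample size α+β.
So α+β = 100 and α/(α+β) = 0.6, giving α = 0.6·100 = 60 and β = 100 − 60 = 40.

α = 60, β = 40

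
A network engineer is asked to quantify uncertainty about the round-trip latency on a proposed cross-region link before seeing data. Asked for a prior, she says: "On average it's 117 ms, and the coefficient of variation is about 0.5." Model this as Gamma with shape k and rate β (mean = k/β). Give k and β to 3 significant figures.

For Gamma(k, rate β): mean = k/β, variance = k/β², so CV = 1/√k.
CV = 0.5, hence k = 1/CV² = 4.
Then β = k/mean = 4/117 = 0.0342.

k ≈ 4, β ≈ 0.0342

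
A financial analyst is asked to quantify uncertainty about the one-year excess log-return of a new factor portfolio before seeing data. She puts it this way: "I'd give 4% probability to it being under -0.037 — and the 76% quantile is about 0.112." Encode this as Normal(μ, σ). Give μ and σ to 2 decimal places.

The p-quantile of Normal(μ,σ) is μ + z_p·σ, with z_{0.04} = -1.751 and z_{0.76} = 0.7063.
Eliminate σ: μ = (z₂·x₁ − z₁·x₂)/(z₂ − z₁) = (0.7063·-0.037 − (-1.751)·0.112)/2.457 = 0.07.
Then σ = (x₂ − x₁)/(z₂ − z₁) = (0.112 − -0.037)/2.457 = 0.06.

μ = 0.07, σ = 0.06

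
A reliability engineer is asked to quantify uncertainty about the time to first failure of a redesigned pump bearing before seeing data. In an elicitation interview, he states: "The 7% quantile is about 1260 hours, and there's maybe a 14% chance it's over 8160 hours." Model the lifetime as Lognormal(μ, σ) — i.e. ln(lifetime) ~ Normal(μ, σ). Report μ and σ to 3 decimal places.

μ ≈ 8.217, σ ≈ 0.731

If T ~ Lognormal(μ,σ) then ln T ~ Normal(μ,σ), so the p-quantile of ln T is μ + z_p·σ.
ln(1260) = 7.139 and ln(8160) = 9.007; z_{0.07} = -1.476, z_{0.86} = 1.08.
σ = (9.007 − 7.139)/(1.08 − (-1.476)) = 0.731.
μ = 7.139 − (-1.476)·0.731 = 8.217.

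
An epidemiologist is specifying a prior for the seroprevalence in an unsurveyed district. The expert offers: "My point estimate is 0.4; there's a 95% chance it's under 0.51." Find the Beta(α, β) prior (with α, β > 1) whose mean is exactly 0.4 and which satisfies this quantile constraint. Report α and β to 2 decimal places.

With mean 0.4 fixed, write α = 0.4s, β = 0.6s where s = α+β.
Need P(θ < 0.51) = 0.95 under Beta(0.4s, 0.6s). Normal approximation: (q−m)/√(m(1−m)/s) ≈ z_{0.95} = 1.64, so s ≈ 0.4·0.6·(1.64)²/(0.51−0.4)² = 53.7.
At s = 53.7: P(θ<0.51) ≈ 0.948. Adjusting to match 0.95 gives s ≈ 54.86.
So α = 0.4·54.86 ≈ 21.94, β = 0.6·54.86 ≈ 32.91.

α ≈ 21.94, β ≈ 32.91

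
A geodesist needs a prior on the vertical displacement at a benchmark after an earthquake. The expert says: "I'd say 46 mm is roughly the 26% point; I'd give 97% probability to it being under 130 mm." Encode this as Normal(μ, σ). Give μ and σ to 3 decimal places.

μ = 67.410, σ = 33.279

For Normal(μ,σ), the p-quantile is μ + z_p·σ. Here z_{0.26} = -0.6433, z_{0.97} = 1.881.
So 46 = μ − 0.6433σ and 130 = μ + 1.881σ.
Subtracting: σ = (130 − 46)/(1.881 − (-0.6433)) = 33.279.
Then μ = 46 − (-0.6433)·33.279 = 67.410.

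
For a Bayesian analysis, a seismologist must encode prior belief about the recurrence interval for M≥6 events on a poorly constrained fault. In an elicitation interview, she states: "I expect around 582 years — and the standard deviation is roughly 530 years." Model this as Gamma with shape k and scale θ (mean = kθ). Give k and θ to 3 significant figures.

For Gamma(k, scale θ): mean = kθ, variance = kθ², so CV = 1/√k.
CV = SD/mean = 530/582 = 0.9107, hence k = 1/CV² = 1.21.
Then θ = mean/k = 582/1.21 = 483.

k ≈ 1.21, θ ≈ 483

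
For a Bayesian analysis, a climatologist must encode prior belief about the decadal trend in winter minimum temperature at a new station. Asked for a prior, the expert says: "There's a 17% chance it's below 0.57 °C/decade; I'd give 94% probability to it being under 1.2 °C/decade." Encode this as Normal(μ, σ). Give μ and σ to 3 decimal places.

The p-quantile of Normal(μ,σ) is μ + z_p·σ, with z_{0.17} = -0.9542 and z_{0.94} = 1.555.
Eliminate σ: μ = (z₂·x₁ − z₁·x₂)/(z₂ − z₁) = (1.555·0.57 − (-0.9542)·1.2)/2.509 = 0.810.
Then σ = (x₂ − x₁)/(z₂ − z₁) = (1.2 − 0.57)/2.509 = 0.251.

μ = 0.810, σ = 0.251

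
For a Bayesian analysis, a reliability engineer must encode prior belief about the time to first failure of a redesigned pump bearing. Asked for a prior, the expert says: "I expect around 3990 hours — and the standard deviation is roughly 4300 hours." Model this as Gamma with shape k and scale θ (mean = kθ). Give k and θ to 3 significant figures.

k ≈ 0.861, θ ≈ 4630

For Gamma(k, scale θ): mean = kθ, variance = kθ², so CV = 1/√k.
CV = SD/mean = 4300/3990 = 1.078, hence k = 1/CV² = 0.861.
Then θ = mean/k = 3990/0.861 = 4630.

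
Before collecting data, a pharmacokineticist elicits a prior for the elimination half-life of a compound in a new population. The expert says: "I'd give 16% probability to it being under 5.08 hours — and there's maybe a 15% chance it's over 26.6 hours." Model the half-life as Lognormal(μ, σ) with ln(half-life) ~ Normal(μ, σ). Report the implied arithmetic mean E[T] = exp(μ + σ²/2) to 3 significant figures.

If T ~ Lognormal(μ,σ) then ln T ~ Normal(μ,σ), so the p-quantile of ln T is μ + z_p·σ.
ln(5.08) = 1.625 and ln(26.6) = 3.281; z_{0.16} = -0.9945, z_{0.85} = 1.036.
σ = (3.281 − 1.625)/(1.036 − (-0.9945)) = 0.815.
μ = 1.625 − (-0.9945)·0.815 = 2.436.
E[T] = exp(μ + σ²/2) = exp(2.436 + 0.3323) = 15.9 hours.

E[T] ≈ 15.9 hours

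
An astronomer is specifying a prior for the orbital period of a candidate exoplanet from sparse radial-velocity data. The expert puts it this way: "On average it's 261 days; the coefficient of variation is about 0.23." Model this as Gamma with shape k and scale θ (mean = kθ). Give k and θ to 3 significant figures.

k ≈ 18.9, θ ≈ 13.8

For Gamma(k, scale θ): mean = kθ, variance = kθ², so CV = 1/√k.
CV = 0.23, hence k = 1/CV² = 18.9.
Then θ = mean/k = 261/18.9 = 13.8.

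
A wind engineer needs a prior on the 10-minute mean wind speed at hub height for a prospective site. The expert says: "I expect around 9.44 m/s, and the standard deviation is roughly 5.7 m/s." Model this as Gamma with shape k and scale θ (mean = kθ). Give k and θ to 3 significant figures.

For Gamma(k, scale θ): mean = kθ, variance = kθ², so CV = 1/√k.
CV = SD/mean = 5.7/9.44 = 0.6038, hence k = 1/CV² = 2.74.
Then θ = mean/k = 9.44/2.74 = 3.44.

k ≈ 2.74, θ ≈ 3.44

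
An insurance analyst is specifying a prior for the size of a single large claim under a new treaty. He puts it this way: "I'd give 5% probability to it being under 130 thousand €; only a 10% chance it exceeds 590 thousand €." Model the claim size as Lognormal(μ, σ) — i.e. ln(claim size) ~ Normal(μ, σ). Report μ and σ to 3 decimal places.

If T ~ Lognormal(μ,σ) then ln T ~ Normal(μ,σ), so the p-quantile of ln T is μ + z_p·σ.
ln(130) = 4.868 and ln(590) = 6.38; z_{0.05} = -1.645, z_{0.9} = 1.282.
σ = (6.38 − 4.868)/(1.282 − (-1.645)) = 0.517.
μ = 4.868 − (-1.645)·0.517 = 5.718.

μ ≈ 5.718, σ ≈ 0.517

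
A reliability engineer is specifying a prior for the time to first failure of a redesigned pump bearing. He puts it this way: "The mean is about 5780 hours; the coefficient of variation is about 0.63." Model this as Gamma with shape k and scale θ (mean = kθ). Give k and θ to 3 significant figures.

For Gamma(k, scale θ): mean = kθ, variance = kθ², so CV = 1/√k.
CV = 0.63, hence k = 1/CV² = 2.52.
Then θ = mean/k = 5780/2.52 = 2290.

k ≈ 2.52, θ ≈ 2290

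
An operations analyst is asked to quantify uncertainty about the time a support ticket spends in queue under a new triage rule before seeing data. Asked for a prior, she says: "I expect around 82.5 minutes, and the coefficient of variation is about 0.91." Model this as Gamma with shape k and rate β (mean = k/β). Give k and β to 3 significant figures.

For Gamma(k, rate β): mean = k/β, variance = k/β², so CV = 1/√k.
CV = 0.91, hence k = 1/CV² = 1.21.
Then β = k/mean = 1.21/82.5 = 0.0146.

k ≈ 1.21, β ≈ 0.0146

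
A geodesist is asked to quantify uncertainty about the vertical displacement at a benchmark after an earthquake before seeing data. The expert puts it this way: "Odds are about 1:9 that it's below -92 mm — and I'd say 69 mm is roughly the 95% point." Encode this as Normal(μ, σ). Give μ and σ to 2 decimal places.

For Normal(μ,σ), the p-quantile is μ + z_p·σ. Here z_{0.1} = -1.282, z_{0.95} = 1.645.
So -92 = μ − 1.282σ and 69 = μ + 1.645σ.
Subtracting: σ = (69 − -92)/(1.645 − (-1.282)) = 55.02.
Then μ = -92 − (-1.282)·55.02 = -21.49.

μ = -21.49, σ = 55.02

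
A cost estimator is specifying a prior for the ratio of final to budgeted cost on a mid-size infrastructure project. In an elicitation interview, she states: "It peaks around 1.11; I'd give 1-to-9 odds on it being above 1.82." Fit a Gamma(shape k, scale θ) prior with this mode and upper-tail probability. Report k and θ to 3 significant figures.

k ≈ 8.71, θ ≈ 0.144

Gamma(k,θ) with k>1 has mode (k−1)θ, so θ = 1.11/(k−1).
Need P(X < 1.82) = 0.9 with θ tied to k this way. Start at k = 2, θ = 1.11: P(X<1.82) ≈ 0.488.
Too low — raise k to concentrate. Iterating converges to k ≈ 8.71.
Then θ = 1.11/(8.71−1) ≈ 0.144.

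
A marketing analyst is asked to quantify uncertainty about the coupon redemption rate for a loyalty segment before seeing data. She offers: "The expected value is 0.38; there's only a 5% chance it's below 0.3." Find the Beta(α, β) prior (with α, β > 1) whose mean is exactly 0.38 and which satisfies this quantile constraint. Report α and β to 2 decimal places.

With mean 0.38 fixed, write α = 0.38s, β = 0.62s where s = α+β.
Need P(θ < 0.3) = 0.05 under Beta(0.38s, 0.62s). Normal approximation: (q−m)/√(m(1−m)/s) ≈ z_{0.05} = -1.64, so s ≈ 0.38·0.62·(-1.64)²/(0.3−0.38)² = 99.6.
At s = 99.6: P(θ<0.3) ≈ 0.046. Adjusting to match 0.05 gives s ≈ 95.18.
So α = 0.38·95.18 ≈ 36.17, β = 0.62·95.18 ≈ 59.01.

α ≈ 36.17, β ≈ 59.01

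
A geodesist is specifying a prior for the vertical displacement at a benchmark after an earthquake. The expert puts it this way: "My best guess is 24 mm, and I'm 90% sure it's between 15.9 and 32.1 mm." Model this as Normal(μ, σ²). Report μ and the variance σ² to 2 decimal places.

μ = 24.00, σ² = 24.25

A symmetric 90% interval runs μ ± z·σ with z = 1.645.
Half-width = 8.1, so σ = 8.1/1.645 = 4.924 and σ² = 24.25.
μ is the stated best guess, 24.00.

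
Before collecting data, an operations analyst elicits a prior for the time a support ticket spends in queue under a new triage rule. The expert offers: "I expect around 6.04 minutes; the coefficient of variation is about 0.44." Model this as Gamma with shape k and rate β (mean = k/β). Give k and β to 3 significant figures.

For Gamma(k, rate β): mean = k/β, variance = k/β², so CV = 1/√k.
CV = 0.44, hence k = 1/CV² = 5.17.
Then β = k/mean = 5.17/6.04 = 0.855.

k ≈ 5.17, β ≈ 0.855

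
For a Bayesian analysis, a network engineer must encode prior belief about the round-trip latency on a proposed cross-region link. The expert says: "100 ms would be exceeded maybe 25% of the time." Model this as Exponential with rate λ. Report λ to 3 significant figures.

λ ≈ 0.0139

P(T > 100.0) = e^(−λ·100.0) = 0.25, so λ = −ln(0.25)/100.0 = 0.0139.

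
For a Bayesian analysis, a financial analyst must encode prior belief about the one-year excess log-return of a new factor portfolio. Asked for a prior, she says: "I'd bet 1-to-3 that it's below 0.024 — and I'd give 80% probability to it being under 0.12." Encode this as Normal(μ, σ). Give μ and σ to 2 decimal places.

μ = 0.07, σ = 0.06

For Normal(μ,σ), the p-quantile is μ + z_p·σ. Here z_{0.25} = -0.6745, z_{0.8} = 0.8416.
So 0.024 = μ − 0.6745σ and 0.12 = μ + 0.8416σ.
Subtracting: σ = (0.12 − 0.024)/(0.8416 − (-0.6745)) = 0.06.
Then μ = 0.024 − (-0.6745)·0.06 = 0.07.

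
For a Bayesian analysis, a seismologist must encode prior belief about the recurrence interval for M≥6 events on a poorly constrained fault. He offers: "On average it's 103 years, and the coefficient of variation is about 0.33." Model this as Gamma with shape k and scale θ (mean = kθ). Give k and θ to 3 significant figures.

For Gamma(k, scale θ): mean = kθ, variance = kθ², so CV = 1/√k.
CV = 0.33, hence k = 1/CV² = 9.18.
Then θ = mean/k = 103/9.18 = 11.2.

k ≈ 9.18, θ ≈ 11.2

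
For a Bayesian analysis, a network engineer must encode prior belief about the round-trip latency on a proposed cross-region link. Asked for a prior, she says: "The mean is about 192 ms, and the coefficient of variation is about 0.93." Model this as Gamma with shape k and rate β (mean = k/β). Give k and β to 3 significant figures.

For Gamma(k, rate β): mean = k/β, variance = k/β², so CV = 1/√k.
CV = 0.93, hence k = 1/CV² = 1.16.
Then β = k/mean = 1.16/192 = 0.00602.

k ≈ 1.16, β ≈ 0.00602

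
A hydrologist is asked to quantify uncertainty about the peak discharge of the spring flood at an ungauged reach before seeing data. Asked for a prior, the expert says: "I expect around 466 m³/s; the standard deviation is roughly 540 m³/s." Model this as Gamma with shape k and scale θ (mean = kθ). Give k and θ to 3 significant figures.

For Gamma(k, scale θ): mean = kθ, variance = kθ², so CV = 1/√k.
CV = SD/mean = 540/466 = 1.159, hence k = 1/CV² = 0.745.
Then θ = mean/k = 466/0.745 = 626.

k ≈ 0.745, θ ≈ 626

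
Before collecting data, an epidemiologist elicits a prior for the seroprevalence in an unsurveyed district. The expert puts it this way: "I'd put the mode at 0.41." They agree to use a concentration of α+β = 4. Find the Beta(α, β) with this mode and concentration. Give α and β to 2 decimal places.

For α,β > 1 the Beta mode is (α−1)/(α+β−2). With α+β = 4, the mode is (α−1)/2.
Set (α−1)/2 = 0.41 → α = 1 + 0.41·2 = 1.82.
β = 4 − α = 2.18.

α = 1.82, β = 2.18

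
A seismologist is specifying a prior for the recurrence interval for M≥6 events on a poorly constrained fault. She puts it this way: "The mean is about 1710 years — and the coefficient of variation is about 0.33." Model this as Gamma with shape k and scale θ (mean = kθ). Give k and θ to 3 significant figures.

For Gamma(k, scale θ): mean = kθ, variance = kθ², so CV = 1/√k.
CV = 0.33, hence k = 1/CV² = 9.18.
Then θ = mean/k = 1710/9.18 = 186.

k ≈ 9.18, θ ≈ 186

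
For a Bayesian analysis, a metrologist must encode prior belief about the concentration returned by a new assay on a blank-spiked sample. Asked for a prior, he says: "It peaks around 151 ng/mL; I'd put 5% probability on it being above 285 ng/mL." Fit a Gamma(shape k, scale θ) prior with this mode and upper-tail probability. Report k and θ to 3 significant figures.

k ≈ 7.89, θ ≈ 21.9

Gamma(k,θ) with k>1 has mode (k−1)θ, so θ = 151/(k−1).
Need P(X < 285) = 0.95 with θ tied to k this way. Start at k = 2, θ = 151: P(X<285) ≈ 0.563.
Too low — raise k to concentrate. Iterating converges to k ≈ 7.89.
Then θ = 151/(7.89−1) ≈ 21.9.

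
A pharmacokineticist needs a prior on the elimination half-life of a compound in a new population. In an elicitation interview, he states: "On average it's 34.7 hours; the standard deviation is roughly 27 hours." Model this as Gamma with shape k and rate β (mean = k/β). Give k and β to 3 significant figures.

k ≈ 1.65, β ≈ 0.0476

For Gamma(k, rate β): mean = k/β, variance = k/β², so CV = 1/√k.
CV = SD/mean = 27/34.7 = 0.7781, hence k = 1/CV² = 1.65.
Then β = k/mean = 1.65/34.7 = 0.0476.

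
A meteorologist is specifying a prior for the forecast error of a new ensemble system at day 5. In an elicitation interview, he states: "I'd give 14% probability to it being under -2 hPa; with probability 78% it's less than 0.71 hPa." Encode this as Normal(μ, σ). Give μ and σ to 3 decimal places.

For Normal(μ,σ), the p-quantile is μ + z_p·σ. Here z_{0.14} = -1.08, z_{0.78} = 0.7722.
So -2 = μ − 1.08σ and 0.71 = μ + 0.7722σ.
Subtracting: σ = (0.71 − -2)/(0.7722 − (-1.08)) = 1.463.
Then μ = -2 − (-1.08)·1.463 = -0.420.

μ = -0.420, σ = 1.463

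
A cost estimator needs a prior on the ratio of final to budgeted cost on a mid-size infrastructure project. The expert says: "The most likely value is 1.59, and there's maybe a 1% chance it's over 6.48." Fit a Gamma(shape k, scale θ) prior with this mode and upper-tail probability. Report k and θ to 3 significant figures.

k ≈ 3.11, θ ≈ 0.755

Gamma(k,θ) with k>1 has mode (k−1)θ, so θ = 1.59/(k−1).
Need P(X < 6.48) = 0.99 with θ tied to k this way. Start at k = 2, θ = 1.59: P(X<6.48) ≈ 0.914.
Too low — raise k to concentrate. Iterating converges to k ≈ 3.11.
Then θ = 1.59/(3.11−1) ≈ 0.755.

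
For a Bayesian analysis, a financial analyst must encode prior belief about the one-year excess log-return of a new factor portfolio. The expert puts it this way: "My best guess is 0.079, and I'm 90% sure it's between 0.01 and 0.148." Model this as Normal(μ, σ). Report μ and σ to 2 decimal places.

A symmetric 90% interval runs μ ± z·σ with z = 1.645.
Half-width = 0.069, so σ = 0.069/1.645 = 0.04.
μ is the stated best guess, 0.08.

μ = 0.08, σ = 0.04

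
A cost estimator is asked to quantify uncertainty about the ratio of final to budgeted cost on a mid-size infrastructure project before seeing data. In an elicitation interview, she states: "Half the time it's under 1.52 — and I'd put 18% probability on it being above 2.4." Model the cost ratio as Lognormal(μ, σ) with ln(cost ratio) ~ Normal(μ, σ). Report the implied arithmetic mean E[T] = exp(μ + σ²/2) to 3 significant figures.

E[T] ≈ 1.72

If T ~ Lognormal(μ,σ) then ln T ~ Normal(μ,σ), so the p-quantile of ln T is μ + z_p·σ.
ln(1.52) = 0.4187 and ln(2.4) = 0.8755; z_{0.5} = 0, z_{0.82} = 0.9154.
σ = (0.8755 − 0.4187)/(0.9154 − (0)) = 0.499.
μ = 0.4187 − (0)·0.499 = 0.419.
E[T] = exp(μ + σ²/2) = exp(0.419 + 0.1245) = 1.72.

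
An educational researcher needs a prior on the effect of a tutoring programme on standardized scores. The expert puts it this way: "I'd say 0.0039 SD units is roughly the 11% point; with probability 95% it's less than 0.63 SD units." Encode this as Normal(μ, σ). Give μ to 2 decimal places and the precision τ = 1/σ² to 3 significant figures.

For Normal(μ,σ), the p-quantile is μ + z_p·σ. Here z_{0.11} = -1.227, z_{0.95} = 1.645.
So 0.0039 = μ − 1.227σ and 0.63 = μ + 1.645σ.
Subtracting: σ = (0.63 − 0.0039)/(1.645 − (-1.227)) = 0.22.
Then μ = 0.0039 − (-1.227)·0.22 = 0.27.
Precision τ = 1/σ² = 1/0.218² = 21.

μ = 0.27, τ = 21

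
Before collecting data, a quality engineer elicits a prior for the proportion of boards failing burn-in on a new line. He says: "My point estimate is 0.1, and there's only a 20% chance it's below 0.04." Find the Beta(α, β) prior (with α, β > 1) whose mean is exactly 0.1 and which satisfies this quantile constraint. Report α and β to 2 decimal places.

α ≈ 1.74, β ≈ 15.69

With mean 0.1 fixed, write α = 0.1s, β = 0.9s where s = α+β.
Need P(θ < 0.04) = 0.2 under Beta(0.1s, 0.9s). Normal approximation: (q−m)/√(m(1−m)/s) ≈ z_{0.2} = -0.842, so s ≈ 0.1·0.9·(-0.842)²/(0.04−0.1)² = 17.7.
At s = 17.7: P(θ<0.04) ≈ 0.197. Adjusting to match 0.2 gives s ≈ 17.44.
So α = 0.1·17.44 ≈ 1.74, β = 0.9·17.44 ≈ 15.69.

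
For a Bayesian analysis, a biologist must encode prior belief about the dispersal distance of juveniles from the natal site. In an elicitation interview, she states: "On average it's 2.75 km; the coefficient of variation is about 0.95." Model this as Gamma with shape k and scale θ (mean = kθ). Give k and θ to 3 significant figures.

For Gamma(k, scale θ): mean = kθ, variance = kθ², so CV = 1/√k.
CV = 0.95, hence k = 1/CV² = 1.11.
Then θ = mean/k = 2.75/1.11 = 2.48.

k ≈ 1.11, θ ≈ 2.48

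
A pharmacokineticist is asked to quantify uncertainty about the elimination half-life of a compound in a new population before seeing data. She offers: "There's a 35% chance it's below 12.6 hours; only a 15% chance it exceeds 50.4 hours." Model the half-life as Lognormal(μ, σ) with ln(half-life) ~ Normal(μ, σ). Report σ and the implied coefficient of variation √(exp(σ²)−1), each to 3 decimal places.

σ ≈ 0.975, CV ≈ 1.260

If T ~ Lognormal(μ,σ) then ln T ~ Normal(μ,σ), so the p-quantile of ln T is μ + z_p·σ.
ln(12.6) = 2.534 and ln(50.4) = 3.92; z_{0.35} = -0.3853, z_{0.85} = 1.036.
σ = (3.92 − 2.534)/(1.036 − (-0.3853)) = 0.975.
μ = 2.534 − (-0.3853)·0.975 = 2.909.
CV = √(exp(σ²)−1) = √(exp(0.9507)−1) = 1.260.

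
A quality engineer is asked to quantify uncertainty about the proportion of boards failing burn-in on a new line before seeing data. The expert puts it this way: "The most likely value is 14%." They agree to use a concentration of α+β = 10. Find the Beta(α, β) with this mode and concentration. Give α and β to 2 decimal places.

α = 2.12, β = 7.88

For α,β > 1 the Beta mode is (α−1)/(α+β−2). With α+β = 10, the mode is (α−1)/8.
Set (α−1)/8 = 0.14 → α = 1 + 0.14·8 = 2.12.
β = 10 − α = 7.88.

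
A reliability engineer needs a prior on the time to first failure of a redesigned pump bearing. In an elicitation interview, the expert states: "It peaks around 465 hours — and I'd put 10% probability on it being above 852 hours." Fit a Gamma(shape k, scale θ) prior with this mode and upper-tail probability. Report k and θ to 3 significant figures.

k ≈ 6.2, θ ≈ 89.4

Gamma(k,θ) with k>1 has mode (k−1)θ, so θ = 465/(k−1).
Need P(X < 852) = 0.9 with θ tied to k this way. Start at k = 2, θ = 465: P(X<852) ≈ 0.547.
Too low — raise k to concentrate. Iterating converges to k ≈ 6.2.
Then θ = 465/(6.2−1) ≈ 89.4.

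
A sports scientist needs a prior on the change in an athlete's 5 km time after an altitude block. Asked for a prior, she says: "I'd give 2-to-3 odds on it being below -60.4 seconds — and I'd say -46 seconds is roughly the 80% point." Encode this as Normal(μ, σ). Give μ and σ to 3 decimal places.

The p-quantile of Normal(μ,σ) is μ + z_p·σ, with z_{0.4} = -0.2533 and z_{0.8} = 0.8416.
Eliminate σ: μ = (z₂·x₁ − z₁·x₂)/(z₂ − z₁) = (0.8416·-60.4 − (-0.2533)·-46)/1.095 = -57.068.
Then σ = (x₂ − x₁)/(z₂ − z₁) = (-46 − -60.4)/1.095 = 13.151.

μ = -57.068, σ = 13.151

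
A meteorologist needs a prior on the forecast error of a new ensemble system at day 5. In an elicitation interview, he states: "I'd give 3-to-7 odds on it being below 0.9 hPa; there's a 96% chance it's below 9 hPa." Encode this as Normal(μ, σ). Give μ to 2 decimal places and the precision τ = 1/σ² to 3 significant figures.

μ = 2.77, τ = 0.0789

For Normal(μ,σ), the p-quantile is μ + z_p·σ. Here z_{0.3} = -0.5244, z_{0.96} = 1.751.
So 0.9 = μ − 0.5244σ and 9 = μ + 1.751σ.
Subtracting: σ = (9 − 0.9)/(1.751 − (-0.5244)) = 3.56.
Then μ = 0.9 − (-0.5244)·3.56 = 2.77.
Precision τ = 1/σ² = 1/3.56² = 0.0789.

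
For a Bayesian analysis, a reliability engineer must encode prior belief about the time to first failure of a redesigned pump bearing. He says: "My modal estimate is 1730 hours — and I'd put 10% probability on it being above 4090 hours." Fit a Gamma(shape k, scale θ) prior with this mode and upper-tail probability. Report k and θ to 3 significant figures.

Gamma(k,θ) with k>1 has mode (k−1)θ, so θ = 1730/(k−1).
Need P(X < 4090) = 0.9 with θ tied to k this way. Start at k = 2, θ = 1730: P(X<4090) ≈ 0.684.
Too low — raise k to concentrate. Iterating converges to k ≈ 3.6.
Then θ = 1730/(3.6−1) ≈ 666.

k ≈ 3.6, θ ≈ 666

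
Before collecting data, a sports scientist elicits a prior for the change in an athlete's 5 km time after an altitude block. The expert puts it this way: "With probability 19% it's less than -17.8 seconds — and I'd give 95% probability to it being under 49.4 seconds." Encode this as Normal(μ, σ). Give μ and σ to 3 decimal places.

μ = 5.585, σ = 26.638

For Normal(μ,σ), the p-quantile is μ + z_p·σ. Here z_{0.19} = -0.8779, z_{0.95} = 1.645.
So -17.8 = μ − 0.8779σ and 49.4 = μ + 1.645σ.
Subtracting: σ = (49.4 − -17.8)/(1.645 − (-0.8779)) = 26.638.
Then μ = -17.8 − (-0.8779)·26.638 = 5.585.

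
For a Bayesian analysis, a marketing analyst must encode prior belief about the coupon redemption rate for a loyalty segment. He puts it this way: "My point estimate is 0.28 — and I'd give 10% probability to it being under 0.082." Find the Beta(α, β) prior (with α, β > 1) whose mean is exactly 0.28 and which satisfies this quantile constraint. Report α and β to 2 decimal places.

α ≈ 1.79, β ≈ 4.60

With mean 0.28 fixed, write α = 0.28s, β = 0.72s where s = α+β.
Need P(θ < 0.082) = 0.1 under Beta(0.28s, 0.72s). Normal approximation: (q−m)/√(m(1−m)/s) ≈ z_{0.1} = -1.28, so s ≈ 0.28·0.72·(-1.28)²/(0.082−0.28)² = 8.4.
At s = 8.4: P(θ<0.082) ≈ 0.064. Adjusting to match 0.1 gives s ≈ 6.39.
So α = 0.28·6.39 ≈ 1.79, β = 0.72·6.39 ≈ 4.60.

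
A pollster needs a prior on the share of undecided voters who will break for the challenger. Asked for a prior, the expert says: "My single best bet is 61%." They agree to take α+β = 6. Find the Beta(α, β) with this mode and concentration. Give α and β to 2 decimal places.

For α,β > 1 the Beta mode is (α−1)/(α+β−2). With α+β = 6, the mode is (α−1)/4.
Set (α−1)/4 = 0.61 → α = 1 + 0.61·4 = 3.44.
β = 6 − α = 2.56.

α = 3.44, β = 2.56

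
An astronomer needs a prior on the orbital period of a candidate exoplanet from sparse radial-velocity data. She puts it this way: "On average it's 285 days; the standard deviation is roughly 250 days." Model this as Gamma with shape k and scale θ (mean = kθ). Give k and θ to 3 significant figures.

For Gamma(k, scale θ): mean = kθ, variance = kθ², so CV = 1/√k.
CV = SD/mean = 250/285 = 0.8772, hence k = 1/CV² = 1.3.
Then θ = mean/k = 285/1.3 = 219.

k ≈ 1.3, θ ≈ 219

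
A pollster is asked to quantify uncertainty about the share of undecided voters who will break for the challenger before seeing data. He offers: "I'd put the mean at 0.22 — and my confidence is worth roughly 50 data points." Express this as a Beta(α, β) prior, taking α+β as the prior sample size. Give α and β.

α = 11, β = 39

Under the effective-sample-size interpretation, Beta(α, β) has prior mean α/(α+β) and prior sample size α+β.
So α+β = 50 and α/(α+β) = 0.22, giving α = 0.22·50 = 11 and β = 50 − 11 = 39.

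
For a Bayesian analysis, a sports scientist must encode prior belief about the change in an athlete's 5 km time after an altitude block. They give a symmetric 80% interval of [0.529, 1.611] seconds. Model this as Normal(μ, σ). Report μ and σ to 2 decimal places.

μ = 1.07, σ = 0.42

A symmetric 80% interval runs μ ± z·σ with z = 1.282.
Half-width = 0.541, so σ = 0.541/1.282 = 0.42.
μ is the interval midpoint, 1.07.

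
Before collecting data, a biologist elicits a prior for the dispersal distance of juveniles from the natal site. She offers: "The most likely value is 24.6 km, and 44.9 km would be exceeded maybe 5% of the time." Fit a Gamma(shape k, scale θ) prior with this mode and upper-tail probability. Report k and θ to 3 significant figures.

Gamma(k,θ) with k>1 has mode (k−1)θ, so θ = 24.6/(k−1).
Need P(X < 44.9) = 0.95 with θ tied to k this way. Start at k = 2, θ = 24.6: P(X<44.9) ≈ 0.545.
Too low — raise k to concentrate. Iterating converges to k ≈ 8.69.
Then θ = 24.6/(8.69−1) ≈ 3.2.

k ≈ 8.69, θ ≈ 3.2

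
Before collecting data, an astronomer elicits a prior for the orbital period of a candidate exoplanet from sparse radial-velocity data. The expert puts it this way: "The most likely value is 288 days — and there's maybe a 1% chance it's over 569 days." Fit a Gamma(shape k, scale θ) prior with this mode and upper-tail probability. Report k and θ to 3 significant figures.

k ≈ 11.6, θ ≈ 27.1

Gamma(k,θ) with k>1 has mode (k−1)θ, so θ = 288/(k−1).
Need P(X < 569) = 0.99 with θ tied to k this way. Start at k = 2, θ = 288: P(X<569) ≈ 0.587.
Too low — raise k to concentrate. Iterating converges to k ≈ 11.6.
Then θ = 288/(11.6−1) ≈ 27.1.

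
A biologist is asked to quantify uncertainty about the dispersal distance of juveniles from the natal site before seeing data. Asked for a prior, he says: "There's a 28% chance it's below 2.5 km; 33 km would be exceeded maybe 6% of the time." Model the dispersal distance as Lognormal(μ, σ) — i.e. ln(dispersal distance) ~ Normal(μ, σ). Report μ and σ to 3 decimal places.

If T ~ Lognormal(μ,σ) then ln T ~ Normal(μ,σ), so the p-quantile of ln T is μ + z_p·σ.
ln(2.5) = 0.9163 and ln(33) = 3.497; z_{0.28} = -0.5828, z_{0.94} = 1.555.
σ = (3.497 − 0.9163)/(1.555 − (-0.5828)) = 1.207.
μ = 0.9163 − (-0.5828)·1.207 = 1.620.

μ ≈ 1.620, σ ≈ 1.207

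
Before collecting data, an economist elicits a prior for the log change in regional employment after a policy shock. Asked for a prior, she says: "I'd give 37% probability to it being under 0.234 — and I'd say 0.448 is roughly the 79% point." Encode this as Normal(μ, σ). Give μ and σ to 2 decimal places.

The p-quantile of Normal(μ,σ) is μ + z_p·σ, with z_{0.37} = -0.3319 and z_{0.79} = 0.8064.
Eliminate σ: μ = (z₂·x₁ − z₁·x₂)/(z₂ − z₁) = (0.8064·0.234 − (-0.3319)·0.448)/1.138 = 0.30.
Then σ = (x₂ − x₁)/(z₂ − z₁) = (0.448 − 0.234)/1.138 = 0.19.

μ = 0.30, σ = 0.19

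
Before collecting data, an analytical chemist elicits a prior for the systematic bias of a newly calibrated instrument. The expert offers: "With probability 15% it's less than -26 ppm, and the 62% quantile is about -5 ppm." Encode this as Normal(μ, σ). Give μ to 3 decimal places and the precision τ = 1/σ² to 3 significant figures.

μ = -9.781, τ = 0.00408

The p-quantile of Normal(μ,σ) is μ + z_p·σ, with z_{0.15} = -1.036 and z_{0.62} = 0.3055.
Eliminate σ: μ = (z₂·x₁ − z₁·x₂)/(z₂ − z₁) = (0.3055·-26 − (-1.036)·-5)/1.342 = -9.781.
Then σ = (x₂ − x₁)/(z₂ − z₁) = (-5 − -26)/1.342 = 15.649.
Precision τ = 1/σ² = 1/15.65² = 0.00408.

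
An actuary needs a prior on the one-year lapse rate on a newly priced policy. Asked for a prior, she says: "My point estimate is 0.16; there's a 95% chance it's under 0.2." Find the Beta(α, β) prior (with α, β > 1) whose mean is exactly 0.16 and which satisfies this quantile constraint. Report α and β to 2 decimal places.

α ≈ 39.15, β ≈ 205.54

With mean 0.16 fixed, write α = 0.16s, β = 0.84s where s = α+β.
Need P(θ < 0.2) = 0.95 under Beta(0.16s, 0.84s). Normal approximation: (q−m)/√(m(1−m)/s) ≈ z_{0.95} = 1.64, so s ≈ 0.16·0.84·(1.64)²/(0.2−0.16)² = 227.3.
At s = 227.3: P(θ<0.2) ≈ 0.944. Adjusting to match 0.95 gives s ≈ 244.69.
So α = 0.16·244.69 ≈ 39.15, β = 0.84·244.69 ≈ 205.54.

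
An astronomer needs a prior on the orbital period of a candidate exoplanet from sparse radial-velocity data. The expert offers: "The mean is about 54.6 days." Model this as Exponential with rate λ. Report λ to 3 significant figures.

Exponential mean = 1/λ, so λ = 1/54.6 = 0.0183.

λ ≈ 0.0183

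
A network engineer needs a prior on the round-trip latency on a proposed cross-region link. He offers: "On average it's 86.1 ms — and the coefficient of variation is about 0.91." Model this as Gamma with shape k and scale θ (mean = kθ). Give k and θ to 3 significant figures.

For Gamma(k, scale θ): mean = kθ, variance = kθ², so CV = 1/√k.
CV = 0.91, hence k = 1/CV² = 1.21.
Then θ = mean/k = 86.1/1.21 = 71.3.

k ≈ 1.21, θ ≈ 71.3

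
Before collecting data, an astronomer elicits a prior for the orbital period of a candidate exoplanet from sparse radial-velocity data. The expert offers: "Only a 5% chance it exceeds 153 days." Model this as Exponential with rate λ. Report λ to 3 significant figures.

λ ≈ 0.0196

P(T > 153.0) = e^(−λ·153.0) = 0.05, so λ = −ln(0.05)/153.0 = 0.0196.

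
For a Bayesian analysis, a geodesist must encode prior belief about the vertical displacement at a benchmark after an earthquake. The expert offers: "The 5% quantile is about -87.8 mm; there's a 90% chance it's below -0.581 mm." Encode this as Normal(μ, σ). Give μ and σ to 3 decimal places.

μ = -38.777, σ = 29.804

The p-quantile of Normal(μ,σ) is μ + z_p·σ, with z_{0.05} = -1.645 and z_{0.9} = 1.282.
Eliminate σ: μ = (z₂·x₁ − z₁·x₂)/(z₂ − z₁) = (1.282·-87.8 − (-1.645)·-0.581)/2.926 = -38.777.
Then σ = (x₂ − x₁)/(z₂ − z₁) = (-0.581 − -87.8)/2.926 = 29.804.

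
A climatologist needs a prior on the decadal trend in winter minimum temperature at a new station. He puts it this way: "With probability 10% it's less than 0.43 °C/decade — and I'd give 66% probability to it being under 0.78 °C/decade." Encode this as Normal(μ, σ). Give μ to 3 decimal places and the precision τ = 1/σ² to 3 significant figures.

For Normal(μ,σ), the p-quantile is μ + z_p·σ. Here z_{0.1} = -1.282, z_{0.66} = 0.4125.
So 0.43 = μ − 1.282σ and 0.78 = μ + 0.4125σ.
Subtracting: σ = (0.78 − 0.43)/(0.4125 − (-1.282)) = 0.207.
Then μ = 0.43 − (-1.282)·0.207 = 0.695.
Precision τ = 1/σ² = 1/0.2066² = 23.4.

μ = 0.695, τ = 23.4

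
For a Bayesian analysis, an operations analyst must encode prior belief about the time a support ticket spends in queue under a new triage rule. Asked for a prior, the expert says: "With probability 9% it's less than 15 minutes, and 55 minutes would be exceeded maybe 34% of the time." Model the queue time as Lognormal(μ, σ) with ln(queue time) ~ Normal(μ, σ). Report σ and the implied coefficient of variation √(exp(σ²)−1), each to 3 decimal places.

σ ≈ 0.741, CV ≈ 0.855

If T ~ Lognormal(μ,σ) then ln T ~ Normal(μ,σ), so the p-quantile of ln T is μ + z_p·σ.
ln(15) = 2.708 and ln(55) = 4.007; z_{0.09} = -1.341, z_{0.66} = 0.4125.
σ = (4.007 − 2.708)/(0.4125 − (-1.341)) = 0.741.
μ = 2.708 − (-1.341)·0.741 = 3.702.
CV = √(exp(σ²)−1) = √(exp(0.5492)−1) = 0.855.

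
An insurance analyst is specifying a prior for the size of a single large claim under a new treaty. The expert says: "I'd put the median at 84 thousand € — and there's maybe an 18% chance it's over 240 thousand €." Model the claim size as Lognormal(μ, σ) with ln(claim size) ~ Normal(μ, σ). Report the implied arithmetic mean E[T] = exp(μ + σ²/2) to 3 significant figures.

If T ~ Lognormal(μ,σ) then ln T ~ Normal(μ,σ), so the p-quantile of ln T is μ + z_p·σ.
ln(84) = 4.431 and ln(240) = 5.481; z_{0.5} = 0, z_{0.82} = 0.9154.
σ = (5.481 − 4.431)/(0.9154 − (0)) = 1.147.
μ = 4.431 − (0)·1.147 = 4.431.
E[T] = exp(μ + σ²/2) = exp(4.431 + 0.6577) = 162 thousand €.

E[T] ≈ 162 thousand €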